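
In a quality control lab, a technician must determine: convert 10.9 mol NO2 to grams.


M(NO2) = 46.01 g/mol
mass = n × M = 10.9 × 46.01 = 501.51 g

501.51 g


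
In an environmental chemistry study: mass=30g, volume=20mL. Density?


ρ = mass/volume
= 30/20
= 1.5 g/mL

1.5 g/mL


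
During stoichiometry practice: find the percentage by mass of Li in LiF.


M(LiF) = 1×6.94 + 1×19.0 = 25.94 g/mol
Mass of Li = 1 × 6.94 = 6.94 g/mol
% Li = 6.94/25.94 × 100 = 26.75%

26.75%


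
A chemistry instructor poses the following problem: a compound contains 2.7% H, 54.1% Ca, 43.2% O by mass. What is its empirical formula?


Assume 100 g sample. Moles of each element:
  H: 2.7/1.008 = 2.679 mol
  Ca: 54.1/40.08 = 1.35 mol
  O: 43.2/16.0 = 2.7 mol
Divide by smallest (1.35):
  H: 2.679/1.35 = 1.98
  Ca: 1.35/1.35 = 1.0
  O: 2.7/1.35 = 2.0
Empirical formula: CaO2H2

CaO2H2


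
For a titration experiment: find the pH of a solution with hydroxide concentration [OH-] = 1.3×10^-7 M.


pOH = -log10([OH-]) = -log10(1.3×10^-7)
= 7 - log10(1.3) = 6.89
pH = 14 - pOH = 14 - 6.89 = 7.11

7.11


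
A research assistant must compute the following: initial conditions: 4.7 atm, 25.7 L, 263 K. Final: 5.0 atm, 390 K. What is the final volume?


P1V1/T1 = P2V2/T2
V2 = P1V1T2/(T1P2)
= 4.7×25.7×390/(263×5.0)
= 35.824 L

35.824 L


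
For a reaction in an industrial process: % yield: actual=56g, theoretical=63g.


% yield = actual/theoretical × 100
= 56/63 × 100
= 88.89%

88.89%


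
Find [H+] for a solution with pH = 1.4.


[H+] = 10^(-pH) = 10^(-1.4)
= 3.98×10^-2 M

3.98×10^-2 M


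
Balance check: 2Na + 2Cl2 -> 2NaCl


Equation: 2Na + 2Cl2 -> 2NaCl
Check atoms: Cl: 4≠2, Na: 2=2
Not balanced

No, not balanced


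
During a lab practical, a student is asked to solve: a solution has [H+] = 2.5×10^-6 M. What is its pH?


pH = -log10([H+]) = -log10(2.5×10^-6)
= 6 - log10(2.5)
= 6 - 0.4
= 5.6

5.6


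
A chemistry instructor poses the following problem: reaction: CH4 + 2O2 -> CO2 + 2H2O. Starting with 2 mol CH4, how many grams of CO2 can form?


Mole ratio CO2:CH4 = 1:1
n(CO2) = 2 × 1/1 = 2.000 mol
mass = 2.000 × 44.01 = 88.02 g

88.02 g


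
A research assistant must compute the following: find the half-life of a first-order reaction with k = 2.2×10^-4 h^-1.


t½ = ln2/k = 0.693147/(2.2×10^-4 h^-1)
= 3151 h

3151 h


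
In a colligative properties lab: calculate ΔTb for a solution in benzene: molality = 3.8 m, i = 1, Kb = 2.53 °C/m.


ΔTb = Kb × m × i
= 2.53 × 3.8 × 1
= 9.614 °C

9.614 °C


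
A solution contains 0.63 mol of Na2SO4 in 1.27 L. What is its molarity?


M = n/V = 0.63/1.27 = 0.496 mol/L

0.496 M


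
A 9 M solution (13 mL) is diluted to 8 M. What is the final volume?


C1V1 = C2V2
9 × 13 = 8 × V2
V2 = 117/8 = 14.62 mL

14.62 mL


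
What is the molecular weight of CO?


M(CO) = 1×12.01 + 1×16.0
= 12.01 + 16.0
= 28.01 g/mol

28.01 g/mol


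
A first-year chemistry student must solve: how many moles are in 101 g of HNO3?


M(HNO3) = 63.02 g/mol
n = mass/M = 101/63.02 = 1.6027 mol

1.6027 mol


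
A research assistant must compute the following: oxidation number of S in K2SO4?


2(+1) + x + 4(-2) = 0, so x = +6
Oxidation number: +6

+6


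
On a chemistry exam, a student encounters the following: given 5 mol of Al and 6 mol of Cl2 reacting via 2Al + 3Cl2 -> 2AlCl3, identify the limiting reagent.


Mole ratio available / coefficient:
  Al: 5/2 = 2.500
  Cl2: 6/3 = 2.000
Smaller ratio is limiting.

Cl2


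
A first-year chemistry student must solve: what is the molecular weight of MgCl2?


M(MgCl2) = 1×24.31 + 2×35.45
= 24.31 + 70.9
= 95.21 g/mol

95.21 g/mol


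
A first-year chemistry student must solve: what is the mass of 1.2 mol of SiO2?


M(SiO2) = 60.09 g/mol
mass = n × M = 1.2 × 60.09 = 72.11 g

72.11 g


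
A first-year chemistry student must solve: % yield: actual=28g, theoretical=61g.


% yield = actual/theoretical × 100
= 28/61 × 100
= 45.9%

45.9%


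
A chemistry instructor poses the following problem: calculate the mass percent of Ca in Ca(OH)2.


M(Ca(OH)2) = 1×40.08 + 2×16.0 + 2×1.008 = 74.096 g/mol
Mass of Ca = 1 × 40.08 = 40.08 g/mol
% Ca = 40.08/74.096 × 100 = 54.09%

54.09%


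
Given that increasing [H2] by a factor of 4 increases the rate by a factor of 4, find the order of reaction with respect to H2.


rate ∝ [H2]^n
4^n = 4 → n = 1
Order in H2: 1

1


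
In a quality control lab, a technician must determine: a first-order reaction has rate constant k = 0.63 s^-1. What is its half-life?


t½ = ln2/k = 0.693147/(0.63 s^-1)
= 1.100 s

1.100 s


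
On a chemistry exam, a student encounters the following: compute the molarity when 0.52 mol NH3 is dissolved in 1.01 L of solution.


M = n/V = 0.52/1.01 = 0.515 mol/L

0.515 M


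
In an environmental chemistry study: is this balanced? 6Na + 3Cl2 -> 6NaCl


Equation: 6Na + 3Cl2 -> 6NaCl
Check atoms: Cl: 6=6, Na: 6=6
Balanced

Yes, balanced


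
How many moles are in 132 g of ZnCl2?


M(ZnCl2) = 136.28 g/mol
n = mass/M = 132/136.28 = 0.9686 mol

0.9686 mol


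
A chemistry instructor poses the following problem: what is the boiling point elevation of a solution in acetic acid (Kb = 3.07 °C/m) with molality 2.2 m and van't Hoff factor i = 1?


ΔTb = Kb × m × i
= 3.07 × 2.2 × 1
= 6.754 °C

6.754 °C


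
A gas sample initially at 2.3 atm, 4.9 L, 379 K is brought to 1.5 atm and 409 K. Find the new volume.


P1V1/T1 = P2V2/T2
V2 = P1V1T2/(T1P2)
= 2.3×4.9×409/(379×1.5)
= 8.108 L

8.108 L


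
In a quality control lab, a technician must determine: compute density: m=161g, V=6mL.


ρ = mass/volume
= 161/6
= 26.833 g/mL

26.833 g/mL


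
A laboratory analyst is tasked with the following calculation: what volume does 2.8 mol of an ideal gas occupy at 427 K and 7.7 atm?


PV = nRT  (R = 0.08206 L·atm/(mol·K))
V = nRT/P = 2.8×0.08206×427/7.7
= 12.742 L

12.742 L


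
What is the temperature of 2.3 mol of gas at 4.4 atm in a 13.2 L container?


PV = nRT  (R = 0.08206 L·atm/(mol·K))
T = PV/(nR) = 4.4×13.2/(2.3×0.08206)
= 58.08/0.188738
= 307.73 K

307.73 K


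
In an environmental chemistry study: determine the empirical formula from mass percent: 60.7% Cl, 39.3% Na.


Assume 100 g sample. Moles of each element:
  Cl: 60.7/35.45 = 1.712 mol
  Na: 39.3/22.99 = 1.709 mol
Divide by smallest (1.709):
  Cl: 1.712/1.709 = 1.0
  Na: 1.709/1.709 = 1.0
Empirical formula: NaCl

NaCl


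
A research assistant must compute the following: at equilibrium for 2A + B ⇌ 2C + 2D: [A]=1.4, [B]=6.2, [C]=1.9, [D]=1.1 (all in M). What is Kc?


Kc = [C]^2[D]^2/([A]^2[B])
= (1.9^2 × 1.1^2)/(1.4^2 × 6.2^1)
= 4.3681/12.152
= 0.3595

0.3595


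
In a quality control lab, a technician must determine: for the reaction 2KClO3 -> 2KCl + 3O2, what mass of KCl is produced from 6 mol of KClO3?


Mole ratio KCl:KClO3 = 2:2
n(KCl) = 6 × 2/2 = 6.000 mol
mass = 6.000 × 74.55 = 447.3 g

447.3 g


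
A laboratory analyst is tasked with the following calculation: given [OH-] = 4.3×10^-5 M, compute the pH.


pOH = -log10([OH-]) = -log10(4.3×10^-5)
= 5 - log10(4.3) = 4.37
pH = 14 - pOH = 14 - 4.37 = 9.63

9.63


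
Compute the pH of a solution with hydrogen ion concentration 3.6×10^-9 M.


pH = -log10([H+]) = -log10(3.6×10^-9)
= 9 - log10(3.6)
= 9 - 0.56
= 8.44

8.44


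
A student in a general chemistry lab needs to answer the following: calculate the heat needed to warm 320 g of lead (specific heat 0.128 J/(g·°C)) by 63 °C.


q = mcΔT = 320 × 0.128 × 63
= 2580.48 J

2580.48 J


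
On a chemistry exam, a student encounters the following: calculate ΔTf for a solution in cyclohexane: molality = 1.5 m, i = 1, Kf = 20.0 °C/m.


ΔTf = Kf × m × i
= 20.0 × 1.5 × 1
= 30.0 °C

30.0 °C


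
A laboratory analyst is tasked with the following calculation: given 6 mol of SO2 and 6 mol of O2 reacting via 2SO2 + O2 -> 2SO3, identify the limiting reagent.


Mole ratio available / coefficient:
  SO2: 6/2 = 3.000
  O2: 6/1 = 6.000
Smaller ratio is limiting.

SO2


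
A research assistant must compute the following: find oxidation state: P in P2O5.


2x + 5(-2) = 0, so x = +5
Oxidation number: +5

+5


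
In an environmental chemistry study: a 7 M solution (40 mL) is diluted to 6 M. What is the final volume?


C1V1 = C2V2
7 × 40 = 6 × V2
V2 = 280/6 = 46.67 mL

46.67 mL


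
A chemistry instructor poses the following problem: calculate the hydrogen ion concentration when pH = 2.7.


[H+] = 10^(-pH) = 10^(-2.7)
= 2.0×10^-3 M

2.0×10^-3 M


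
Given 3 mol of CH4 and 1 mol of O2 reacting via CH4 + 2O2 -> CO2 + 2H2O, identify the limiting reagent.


Mole ratio available / coefficient:
  CH4: 3/1 = 3.000
  O2: 1/2 = 0.500
Smaller ratio is limiting.

O2


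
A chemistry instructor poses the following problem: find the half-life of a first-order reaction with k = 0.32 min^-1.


t½ = ln2/k = 0.693147/(0.32 min^-1)
= 2.166 min

2.166 min


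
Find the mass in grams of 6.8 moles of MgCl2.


M(MgCl2) = 95.21 g/mol
mass = n × M = 6.8 × 95.21 = 647.43 g

647.43 g


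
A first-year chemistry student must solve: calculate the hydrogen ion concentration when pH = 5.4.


[H+] = 10^(-pH) = 10^(-5.4)
= 3.98×10^-6 M

3.98×10^-6 M


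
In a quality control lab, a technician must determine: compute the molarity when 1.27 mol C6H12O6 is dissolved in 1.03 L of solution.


M = n/V = 1.27/1.03 = 1.233 mol/L

1.233 M


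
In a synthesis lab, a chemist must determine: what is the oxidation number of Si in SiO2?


x + 2(-2) = 0, so x = +4
Oxidation number: +4

+4


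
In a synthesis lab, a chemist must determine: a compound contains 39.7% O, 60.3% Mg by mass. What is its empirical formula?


Assume 100 g sample. Moles of each element:
  O: 39.7/16.0 = 2.481 mol
  Mg: 60.3/24.31 = 2.48 mol
Divide by smallest (2.48):
  O: 2.481/2.48 = 1.0
  Mg: 2.48/2.48 = 1.0
Empirical formula: MgO

MgO


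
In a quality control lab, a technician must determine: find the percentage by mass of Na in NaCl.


M(NaCl) = 1×22.99 + 1×35.45 = 58.44 g/mol
Mass of Na = 1 × 22.99 = 22.99 g/mol
% Na = 22.99/58.44 × 100 = 39.34%

39.34%


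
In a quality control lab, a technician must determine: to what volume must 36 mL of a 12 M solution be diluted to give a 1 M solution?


C1V1 = C2V2
12 × 36 = 1 × V2
V2 = 432/1 = 432.0 mL

432.0 mL


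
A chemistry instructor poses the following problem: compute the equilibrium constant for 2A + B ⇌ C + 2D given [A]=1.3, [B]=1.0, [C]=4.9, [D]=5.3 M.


Kc = [C][D]^2/([A]^2[B])
= (4.9^1 × 5.3^2)/(1.3^2 × 1.0^1)
= 137.641/1.69
= 81.44

81.44


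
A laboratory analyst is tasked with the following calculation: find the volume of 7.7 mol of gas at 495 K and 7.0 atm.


PV = nRT  (R = 0.08206 L·atm/(mol·K))
V = nRT/P = 7.7×0.08206×495/7.0
= 44.682 L

44.682 L


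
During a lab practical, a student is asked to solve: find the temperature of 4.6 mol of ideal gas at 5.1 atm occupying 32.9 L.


PV = nRT  (R = 0.08206 L·atm/(mol·K))
T = PV/(nR) = 5.1×32.9/(4.6×0.08206)
= 167.79/0.377476
= 444.51 K

444.51 K


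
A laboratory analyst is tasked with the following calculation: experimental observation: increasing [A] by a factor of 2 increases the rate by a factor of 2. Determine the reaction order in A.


rate ∝ [A]^n
2^n = 2 → n = 1
Order in A: 1

1


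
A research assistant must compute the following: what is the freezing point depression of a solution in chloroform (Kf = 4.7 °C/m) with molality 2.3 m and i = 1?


ΔTf = Kf × m × i
= 4.7 × 2.3 × 1
= 10.81 °C

10.81 °C


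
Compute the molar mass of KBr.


M(KBr) = 1×39.1 + 1×79.9
= 39.1 + 79.9
= 119.0 g/mol

119.0 g/mol


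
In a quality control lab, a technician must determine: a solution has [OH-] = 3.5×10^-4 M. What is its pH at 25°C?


pOH = -log10([OH-]) = -log10(3.5×10^-4)
= 4 - log10(3.5) = 3.46
pH = 14 - pOH = 14 - 3.46 = 10.54

10.54


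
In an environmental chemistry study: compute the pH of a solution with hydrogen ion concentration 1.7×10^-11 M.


pH = -log10([H+]) = -log10(1.7×10^-11)
= 11 - log10(1.7)
= 11 - 0.23
= 10.77

10.77


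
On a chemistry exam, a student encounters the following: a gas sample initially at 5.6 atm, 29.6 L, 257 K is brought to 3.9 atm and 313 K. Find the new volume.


P1V1/T1 = P2V2/T2
V2 = P1V1T2/(T1P2)
= 5.6×29.6×313/(257×3.9)
= 51.764 L

51.764 L


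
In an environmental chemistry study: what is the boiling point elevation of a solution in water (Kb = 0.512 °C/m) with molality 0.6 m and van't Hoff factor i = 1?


ΔTb = Kb × m × i
= 0.512 × 0.6 × 1
= 0.3072 °C

0.3072 °C


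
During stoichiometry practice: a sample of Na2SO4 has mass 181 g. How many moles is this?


M(Na2SO4) = 142.05 g/mol
n = mass/M = 181/142.05 = 1.2742 mol

1.2742 mol


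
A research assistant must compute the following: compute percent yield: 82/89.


% yield = actual/theoretical × 100
= 82/89 × 100
= 92.13%

92.13%


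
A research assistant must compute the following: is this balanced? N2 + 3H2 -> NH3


Equation: N2 + 3H2 -> NH3
Check atoms: H: 6≠3, N: 2≠1
Not balanced

No, not balanced


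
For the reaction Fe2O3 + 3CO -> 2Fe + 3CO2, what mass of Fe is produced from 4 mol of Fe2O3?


Mole ratio Fe:Fe2O3 = 2:1
n(Fe) = 4 × 2/1 = 8.000 mol
mass = 8.000 × 55.85 = 446.8 g

446.8 g


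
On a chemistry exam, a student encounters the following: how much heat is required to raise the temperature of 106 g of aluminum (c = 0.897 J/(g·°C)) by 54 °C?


q = mcΔT = 106 × 0.897 × 54
= 5134.43 J

5134.43 J


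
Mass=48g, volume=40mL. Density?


ρ = mass/volume
= 48/40
= 1.2 g/mL

1.2 g/mL


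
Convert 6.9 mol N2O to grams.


M(N2O) = 44.02 g/mol
mass = n × M = 6.9 × 44.02 = 303.74 g

303.74 g


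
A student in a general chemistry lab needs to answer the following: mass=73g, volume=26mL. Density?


ρ = mass/volume
= 73/26
= 2.808 g/mL

2.808 g/mL


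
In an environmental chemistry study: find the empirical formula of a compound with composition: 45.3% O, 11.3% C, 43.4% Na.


Assume 100 g sample. Moles of each element:
  O: 45.3/16.0 = 2.831 mol
  C: 11.3/12.01 = 0.941 mol
  Na: 43.4/22.99 = 1.888 mol
Divide by smallest (0.941):
  O: 2.831/0.941 = 3.01
  C: 0.941/0.941 = 1.0
  Na: 1.888/0.941 = 2.01
Empirical formula: Na2CO3

Na2CO3


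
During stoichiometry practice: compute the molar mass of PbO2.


M(PbO2) = 1×207.2 + 2×16.0
= 207.2 + 32.0
= 239.2 g/mol

239.2 g/mol


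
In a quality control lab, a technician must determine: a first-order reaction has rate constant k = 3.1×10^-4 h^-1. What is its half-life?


t½ = ln2/k = 0.693147/(3.1×10^-4 h^-1)
= 2236 h

2236 h


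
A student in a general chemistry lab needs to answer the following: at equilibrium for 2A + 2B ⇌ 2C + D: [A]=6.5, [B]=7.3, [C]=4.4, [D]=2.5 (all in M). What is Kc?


Kc = [C]^2[D]/([A]^2[B]^2)
= (4.4^2 × 2.5^1)/(6.5^2 × 7.3^2)
= 48.4/2251.5025
= 0.02150

0.02150


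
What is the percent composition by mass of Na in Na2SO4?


M(Na2SO4) = 2×22.99 + 1×32.07 + 4×16.0 = 142.05 g/mol
Mass of Na = 2 × 22.99 = 45.98 g/mol
% Na = 45.98/142.05 × 100 = 32.37%

32.37%


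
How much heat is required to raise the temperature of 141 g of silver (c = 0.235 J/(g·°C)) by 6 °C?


q = mcΔT = 141 × 0.235 × 6
= 198.81 J

198.81 J


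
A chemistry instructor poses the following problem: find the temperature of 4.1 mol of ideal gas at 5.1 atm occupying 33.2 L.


PV = nRT  (R = 0.08206 L·atm/(mol·K))
T = PV/(nR) = 5.1×33.2/(4.1×0.08206)
= 169.32/0.336446
= 503.26 K

503.26 K


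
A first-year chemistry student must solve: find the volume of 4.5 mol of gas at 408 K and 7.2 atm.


PV = nRT  (R = 0.08206 L·atm/(mol·K))
V = nRT/P = 4.5×0.08206×408/7.2
= 20.925 L

20.925 L


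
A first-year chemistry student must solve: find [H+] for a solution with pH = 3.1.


[H+] = 10^(-pH) = 10^(-3.1)
= 7.94×10^-4 M

7.94×10^-4 M


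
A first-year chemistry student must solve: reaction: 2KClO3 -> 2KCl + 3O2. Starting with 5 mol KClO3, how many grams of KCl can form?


Mole ratio KCl:KClO3 = 2:2
n(KCl) = 5 × 2/2 = 5.000 mol
mass = 5.000 × 74.55 = 372.75 g

372.75 g


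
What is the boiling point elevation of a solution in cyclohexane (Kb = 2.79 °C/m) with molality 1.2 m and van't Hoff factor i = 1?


ΔTb = Kb × m × i
= 2.79 × 1.2 × 1
= 3.348 °C

3.348 °C


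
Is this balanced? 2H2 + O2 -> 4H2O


Equation: 2H2 + O2 -> 4H2O
Check atoms: H: 4≠8, O: 2≠4
Not balanced

No, not balanced


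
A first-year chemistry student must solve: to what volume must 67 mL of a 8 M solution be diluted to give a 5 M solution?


C1V1 = C2V2
8 × 67 = 5 × V2
V2 = 536/5 = 107.2 mL

107.2 mL


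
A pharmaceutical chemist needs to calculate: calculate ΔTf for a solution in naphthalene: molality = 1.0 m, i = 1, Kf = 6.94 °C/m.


ΔTf = Kf × m × i
= 6.94 × 1.0 × 1
= 6.94 °C

6.94 °C


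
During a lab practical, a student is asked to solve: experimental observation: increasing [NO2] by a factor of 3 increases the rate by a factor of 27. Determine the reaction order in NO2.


rate ∝ [NO2]^n
3^n = 27 → n = 3
Order in NO2: 3

3


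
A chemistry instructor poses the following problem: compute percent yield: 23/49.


% yield = actual/theoretical × 100
= 23/49 × 100
= 46.94%

46.94%


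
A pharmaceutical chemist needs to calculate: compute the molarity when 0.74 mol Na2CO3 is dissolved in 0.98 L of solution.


M = n/V = 0.74/0.98 = 0.755 mol/L

0.755 M


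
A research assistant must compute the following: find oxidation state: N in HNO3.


(+1) + x + 3(-2) = 0, so x = +5
Oxidation number: +5

+5


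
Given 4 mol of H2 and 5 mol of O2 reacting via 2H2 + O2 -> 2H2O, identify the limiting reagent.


Mole ratio available / coefficient:
  H2: 4/2 = 2.000
  O2: 5/1 = 5.000
Smaller ratio is limiting.

H2


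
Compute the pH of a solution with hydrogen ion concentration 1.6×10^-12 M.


pH = -log10([H+]) = -log10(1.6×10^-12)
= 12 - log10(1.6)
= 12 - 0.2
= 11.8

11.8


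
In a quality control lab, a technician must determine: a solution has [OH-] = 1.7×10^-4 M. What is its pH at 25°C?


pOH = -log10([OH-]) = -log10(1.7×10^-4)
= 4 - log10(1.7) = 3.77
pH = 14 - pOH = 14 - 3.77 = 10.23

10.23


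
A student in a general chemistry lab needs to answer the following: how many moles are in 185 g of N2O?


M(N2O) = 44.02 g/mol
n = mass/M = 185/44.02 = 4.2026 mol

4.2026 mol


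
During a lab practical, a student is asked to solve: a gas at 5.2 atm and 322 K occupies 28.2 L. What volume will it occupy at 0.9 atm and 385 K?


P1V1/T1 = P2V2/T2
V2 = P1V1T2/(T1P2)
= 5.2×28.2×385/(322×0.9)
= 194.812 L

194.812 L


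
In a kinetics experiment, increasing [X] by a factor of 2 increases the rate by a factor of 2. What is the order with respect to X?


rate ∝ [X]^n
2^n = 2 → n = 1
Order in X: 1

1


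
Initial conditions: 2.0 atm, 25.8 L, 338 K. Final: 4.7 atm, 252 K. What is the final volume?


P1V1/T1 = P2V2/T2
V2 = P1V1T2/(T1P2)
= 2.0×25.8×252/(338×4.7)
= 8.185 L

8.185 L


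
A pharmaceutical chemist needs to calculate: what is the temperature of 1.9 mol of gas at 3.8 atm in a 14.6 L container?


PV = nRT  (R = 0.08206 L·atm/(mol·K))
T = PV/(nR) = 3.8×14.6/(1.9×0.08206)
= 55.48/0.155914
= 355.84 K

355.84 K


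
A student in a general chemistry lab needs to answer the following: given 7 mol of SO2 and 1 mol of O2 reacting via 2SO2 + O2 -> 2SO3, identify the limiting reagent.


Mole ratio available / coefficient:
  SO2: 7/2 = 3.500
  O2: 1/1 = 1.000
Smaller ratio is limiting.

O2


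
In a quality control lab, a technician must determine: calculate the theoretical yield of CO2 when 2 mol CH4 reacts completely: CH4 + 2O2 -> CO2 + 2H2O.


Mole ratio CO2:CH4 = 1:1
n(CO2) = 2 × 1/1 = 2.000 mol
mass = 2.000 × 44.01 = 88.02 g

88.02 g


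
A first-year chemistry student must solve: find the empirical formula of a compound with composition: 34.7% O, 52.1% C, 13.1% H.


Assume 100 g sample. Moles of each element:
  O: 34.7/16.0 = 2.169 mol
  C: 52.1/12.01 = 4.338 mol
  H: 13.1/1.008 = 12.996 mol
Divide by smallest (2.169):
  O: 2.169/2.169 = 1.0
  C: 4.338/2.169 = 2.0
  H: 12.996/2.169 = 5.99
Empirical formula: C2H6O

C2H6O


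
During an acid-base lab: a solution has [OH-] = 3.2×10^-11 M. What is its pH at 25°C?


pOH = -log10([OH-]) = -log10(3.2×10^-11)
= 11 - log10(3.2) = 10.49
pH = 14 - pOH = 14 - 10.49 = 3.51

3.51


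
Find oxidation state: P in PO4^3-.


x + 4(-2) = -3, so x = +5
Oxidation number: +5

+5


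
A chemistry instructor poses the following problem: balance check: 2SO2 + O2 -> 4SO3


Equation: 2SO2 + O2 -> 4SO3
Check atoms: O: 6≠12, S: 2≠4
Not balanced

No, not balanced


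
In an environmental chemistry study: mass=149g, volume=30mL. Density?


ρ = mass/volume
= 149/30
= 4.967 g/mL

4.967 g/mL


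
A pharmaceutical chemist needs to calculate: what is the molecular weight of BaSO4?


M(BaSO4) = 1×137.33 + 1×32.07 + 4×16.0
= 137.33 + 32.07 + 64.0
= 233.4 g/mol

233.4 g/mol


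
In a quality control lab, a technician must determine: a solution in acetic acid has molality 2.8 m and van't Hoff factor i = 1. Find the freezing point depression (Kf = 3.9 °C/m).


ΔTf = Kf × m × i
= 3.9 × 2.8 × 1
= 10.92 °C

10.92 °C


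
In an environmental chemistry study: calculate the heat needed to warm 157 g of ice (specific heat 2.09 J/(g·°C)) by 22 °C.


q = mcΔT = 157 × 2.09 × 22
= 7218.86 J

7218.86 J


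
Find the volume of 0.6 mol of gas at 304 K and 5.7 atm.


PV = nRT  (R = 0.08206 L·atm/(mol·K))
V = nRT/P = 0.6×0.08206×304/5.7
= 2.626 L

2.626 L


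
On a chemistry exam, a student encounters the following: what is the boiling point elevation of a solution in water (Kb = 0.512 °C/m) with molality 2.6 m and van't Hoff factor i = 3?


ΔTb = Kb × m × i
= 0.512 × 2.6 × 3
= 3.9936 °C

3.9936 °C


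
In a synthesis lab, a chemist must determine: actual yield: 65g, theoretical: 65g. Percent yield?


% yield = actual/theoretical × 100
= 65/65 × 100
= 100.0%

100.0%


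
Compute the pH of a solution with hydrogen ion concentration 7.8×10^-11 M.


pH = -log10([H+]) = -log10(7.8×10^-11)
= 11 - log10(7.8)
= 11 - 0.89
= 10.11

10.11


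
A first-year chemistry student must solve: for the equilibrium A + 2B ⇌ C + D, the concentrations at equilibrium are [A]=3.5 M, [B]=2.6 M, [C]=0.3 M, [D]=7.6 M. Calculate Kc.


Kc = [C][D]/([A][B]^2)
= (0.3^1 × 7.6^1)/(3.5^1 × 2.6^2)
= 2.28/23.66
= 0.09637

0.09637


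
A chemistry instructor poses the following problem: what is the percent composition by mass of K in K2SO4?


M(K2SO4) = 2×39.1 + 1×32.07 + 4×16.0 = 174.27 g/mol
Mass of K = 2 × 39.1 = 78.20 g/mol
% K = 78.20/174.27 × 100 = 44.87%

44.87%


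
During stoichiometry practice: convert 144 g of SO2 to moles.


M(SO2) = 64.07 g/mol
n = mass/M = 144/64.07 = 2.2475 mol

2.2475 mol


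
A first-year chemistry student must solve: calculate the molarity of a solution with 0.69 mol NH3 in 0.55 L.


M = n/V = 0.69/0.55 = 1.255 mol/L

1.255 M


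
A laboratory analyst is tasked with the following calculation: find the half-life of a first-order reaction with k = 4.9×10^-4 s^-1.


t½ = ln2/k = 0.693147/(4.9×10^-4 s^-1)
= 1415 s

1415 s


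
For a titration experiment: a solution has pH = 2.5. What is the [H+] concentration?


[H+] = 10^(-pH) = 10^(-2.5)
= 3.16×10^-3 M

3.16×10^-3 M


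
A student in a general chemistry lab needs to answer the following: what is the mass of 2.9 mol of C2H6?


M(C2H6) = 30.07 g/mol
mass = n × M = 2.9 × 30.07 = 87.20 g

87.20 g


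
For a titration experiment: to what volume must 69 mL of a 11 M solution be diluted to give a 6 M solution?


C1V1 = C2V2
11 × 69 = 6 × V2
V2 = 759/6 = 126.5 mL

126.5 mL


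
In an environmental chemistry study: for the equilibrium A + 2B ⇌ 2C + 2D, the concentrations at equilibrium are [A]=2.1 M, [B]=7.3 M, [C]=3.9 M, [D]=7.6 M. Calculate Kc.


Kc = [C]^2[D]^2/([A][B]^2)
= (3.9^2 × 7.6^2)/(2.1^1 × 7.3^2)
= 878.5296/111.909
= 7.850

7.850


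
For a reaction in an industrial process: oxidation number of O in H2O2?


Peroxide: O is -1
Oxidation number: -1

-1


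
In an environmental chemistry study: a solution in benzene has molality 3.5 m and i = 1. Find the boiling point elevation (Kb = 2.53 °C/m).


ΔTb = Kb × m × i
= 2.53 × 3.5 × 1
= 8.855 °C

8.855 °C


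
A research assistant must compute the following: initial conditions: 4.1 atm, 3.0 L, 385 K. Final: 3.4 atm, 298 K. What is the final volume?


P1V1/T1 = P2V2/T2
V2 = P1V1T2/(T1P2)
= 4.1×3.0×298/(385×3.4)
= 2.8 L

2.8 L


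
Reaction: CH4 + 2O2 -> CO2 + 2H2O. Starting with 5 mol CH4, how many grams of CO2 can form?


Mole ratio CO2:CH4 = 1:1
n(CO2) = 5 × 1/1 = 5.000 mol
mass = 5.000 × 44.01 = 220.05 g

220.05 g


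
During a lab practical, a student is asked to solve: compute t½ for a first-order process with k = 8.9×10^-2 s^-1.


t½ = ln2/k = 0.693147/(8.9×10^-2 s^-1)
= 7.788 s

7.788 s


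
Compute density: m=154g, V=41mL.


ρ = mass/volume
= 154/41
= 3.756 g/mL

3.756 g/mL


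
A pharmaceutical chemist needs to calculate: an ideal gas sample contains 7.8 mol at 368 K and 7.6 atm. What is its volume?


PV = nRT  (R = 0.08206 L·atm/(mol·K))
V = nRT/P = 7.8×0.08206×368/7.6
= 30.993 L

30.993 L


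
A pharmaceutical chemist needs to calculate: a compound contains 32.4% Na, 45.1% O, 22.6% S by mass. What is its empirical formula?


Assume 100 g sample. Moles of each element:
  Na: 32.4/22.99 = 1.409 mol
  O: 45.1/16.0 = 2.819 mol
  S: 22.6/32.07 = 0.705 mol
Divide by smallest (0.705):
  Na: 1.409/0.705 = 2.0
  O: 2.819/0.705 = 4.0
  S: 0.705/0.705 = 1.0
Empirical formula: Na2SO4

Na2SO4


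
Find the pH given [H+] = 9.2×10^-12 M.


pH = -log10([H+]) = -log10(9.2×10^-12)
= 12 - log10(9.2)
= 12 - 0.96
= 11.04

11.04


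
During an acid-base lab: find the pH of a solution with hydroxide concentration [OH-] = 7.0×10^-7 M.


pOH = -log10([OH-]) = -log10(7.0×10^-7)
= 7 - log10(7.0) = 6.15
pH = 14 - pOH = 14 - 6.15 = 7.85

7.85


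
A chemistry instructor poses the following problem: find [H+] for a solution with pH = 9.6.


[H+] = 10^(-pH) = 10^(-9.6)
= 2.51×10^-10 M

2.51×10^-10 M


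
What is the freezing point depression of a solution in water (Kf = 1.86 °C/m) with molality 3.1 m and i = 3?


ΔTf = Kf × m × i
= 1.86 × 3.1 × 3
= 17.298 °C

17.298 °C


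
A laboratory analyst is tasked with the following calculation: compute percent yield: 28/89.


% yield = actual/theoretical × 100
= 28/89 × 100
= 31.46%

31.46%


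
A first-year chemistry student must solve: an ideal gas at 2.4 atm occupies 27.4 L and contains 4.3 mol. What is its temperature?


PV = nRT  (R = 0.08206 L·atm/(mol·K))
T = PV/(nR) = 2.4×27.4/(4.3×0.08206)
= 65.76/0.352858
= 186.36 K

186.36 K


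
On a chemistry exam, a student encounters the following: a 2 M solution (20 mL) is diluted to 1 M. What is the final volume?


C1V1 = C2V2
2 × 20 = 1 × V2
V2 = 40/1 = 40.0 mL

40.0 mL


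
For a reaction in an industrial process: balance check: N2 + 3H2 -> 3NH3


Equation: N2 + 3H2 -> 3NH3
Check atoms: H: 6≠9, N: 2≠3
Not balanced

No, not balanced


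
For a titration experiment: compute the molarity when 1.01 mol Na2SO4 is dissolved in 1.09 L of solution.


M = n/V = 1.01/1.09 = 0.927 mol/L

0.927 M


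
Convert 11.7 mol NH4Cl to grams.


M(NH4Cl) = 53.49 g/mol
mass = n × M = 11.7 × 53.49 = 625.83 g

625.83 g


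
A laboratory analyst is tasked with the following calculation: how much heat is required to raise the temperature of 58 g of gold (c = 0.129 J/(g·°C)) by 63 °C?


q = mcΔT = 58 × 0.129 × 63
= 471.37 J

471.37 J


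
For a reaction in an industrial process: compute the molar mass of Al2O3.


M(Al2O3) = 2×26.98 + 3×16.0
= 53.96 + 48.0
= 101.96 g/mol

101.96 g/mol


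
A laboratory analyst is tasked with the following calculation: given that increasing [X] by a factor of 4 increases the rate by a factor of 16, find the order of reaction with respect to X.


rate ∝ [X]^n
4^n = 16 → n = 2
Order in X: 2

2


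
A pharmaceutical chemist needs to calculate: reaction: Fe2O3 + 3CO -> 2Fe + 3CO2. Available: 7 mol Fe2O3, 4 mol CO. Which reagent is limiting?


Mole ratio available / coefficient:
  Fe2O3: 7/1 = 7.000
  CO: 4/3 = 1.333
Smaller ratio is limiting.

CO


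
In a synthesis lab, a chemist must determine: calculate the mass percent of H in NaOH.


M(NaOH) = 1×22.99 + 1×16.0 + 1×1.008 = 39.998 g/mol
Mass of H = 1 × 1.008 = 1.008 g/mol
% H = 1.008/39.998 × 100 = 2.52%

2.52%


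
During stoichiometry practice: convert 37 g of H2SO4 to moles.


M(H2SO4) = 98.09 g/mol
n = mass/M = 37/98.09 = 0.3772 mol

0.3772 mol


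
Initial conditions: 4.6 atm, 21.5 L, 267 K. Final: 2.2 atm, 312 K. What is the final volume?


P1V1/T1 = P2V2/T2
V2 = P1V1T2/(T1P2)
= 4.6×21.5×312/(267×2.2)
= 52.531 L

52.531 L


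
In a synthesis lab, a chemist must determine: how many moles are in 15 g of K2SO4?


M(K2SO4) = 174.27 g/mol
n = mass/M = 15/174.27 = 0.0861 mol

0.0861 mol


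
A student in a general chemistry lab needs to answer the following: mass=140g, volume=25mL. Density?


ρ = mass/volume
= 140/25
= 5.6 g/mL

5.6 g/mL


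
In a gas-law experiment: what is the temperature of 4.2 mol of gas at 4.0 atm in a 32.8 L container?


PV = nRT  (R = 0.08206 L·atm/(mol·K))
T = PV/(nR) = 4.0×32.8/(4.2×0.08206)
= 131.20/0.344652
= 380.67 K

380.67 K


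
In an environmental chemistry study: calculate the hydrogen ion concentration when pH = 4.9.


[H+] = 10^(-pH) = 10^(-4.9)
= 1.26×10^-5 M

1.26×10^-5 M


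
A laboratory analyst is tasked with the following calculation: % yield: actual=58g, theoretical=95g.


% yield = actual/theoretical × 100
= 58/95 × 100
= 61.05%

61.05%


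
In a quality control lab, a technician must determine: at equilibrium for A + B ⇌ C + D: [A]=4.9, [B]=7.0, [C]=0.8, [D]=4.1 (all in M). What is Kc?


Kc = [C][D]/([A][B])
= (0.8^1 × 4.1^1)/(4.9^1 × 7.0^1)
= 3.28/34.3
= 0.09563

0.09563


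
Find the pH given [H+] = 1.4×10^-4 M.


pH = -log10([H+]) = -log10(1.4×10^-4)
= 4 - log10(1.4)
= 4 - 0.15
= 3.85

3.85


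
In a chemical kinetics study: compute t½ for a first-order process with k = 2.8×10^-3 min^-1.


t½ = ln2/k = 0.693147/(2.8×10^-3 min^-1)
= 247.6 min

247.6 min


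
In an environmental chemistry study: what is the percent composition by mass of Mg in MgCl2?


M(MgCl2) = 1×24.31 + 2×35.45 = 95.21 g/mol
Mass of Mg = 1 × 24.31 = 24.31 g/mol
% Mg = 24.31/95.21 × 100 = 25.53%

25.53%


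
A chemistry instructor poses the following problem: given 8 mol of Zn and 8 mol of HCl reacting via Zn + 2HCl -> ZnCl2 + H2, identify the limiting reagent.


Mole ratio available / coefficient:
  Zn: 8/1 = 8.000
  HCl: 8/2 = 4.000
Smaller ratio is limiting.

HCl


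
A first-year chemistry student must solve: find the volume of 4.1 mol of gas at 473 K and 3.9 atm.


PV = nRT  (R = 0.08206 L·atm/(mol·K))
V = nRT/P = 4.1×0.08206×473/3.9
= 40.805 L

40.805 L


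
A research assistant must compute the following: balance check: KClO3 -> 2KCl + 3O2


Equation: KClO3 -> 2KCl + 3O2
Check atoms: Cl: 1≠2, K: 1≠2, O: 3≠6
Not balanced

No, not balanced


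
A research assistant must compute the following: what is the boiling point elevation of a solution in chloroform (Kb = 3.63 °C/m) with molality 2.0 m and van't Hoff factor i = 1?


ΔTb = Kb × m × i
= 3.63 × 2.0 × 1
= 7.26 °C

7.26 °C


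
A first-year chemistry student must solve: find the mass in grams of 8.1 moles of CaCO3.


M(CaCO3) = 100.09 g/mol
mass = n × M = 8.1 × 100.09 = 810.73 g

810.73 g


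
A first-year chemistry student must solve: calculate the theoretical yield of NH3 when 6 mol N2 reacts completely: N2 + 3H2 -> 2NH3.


Mole ratio NH3:N2 = 2:1
n(NH3) = 6 × 2/1 = 12.000 mol
mass = 12.000 × 17.03 = 204.36 g

204.36 g


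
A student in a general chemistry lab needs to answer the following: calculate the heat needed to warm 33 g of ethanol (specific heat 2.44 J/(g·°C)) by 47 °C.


q = mcΔT = 33 × 2.44 × 47
= 3784.44 J

3784.44 J


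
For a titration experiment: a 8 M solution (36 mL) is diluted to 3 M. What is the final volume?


C1V1 = C2V2
8 × 36 = 3 × V2
V2 = 288/3 = 96.0 mL

96.0 mL


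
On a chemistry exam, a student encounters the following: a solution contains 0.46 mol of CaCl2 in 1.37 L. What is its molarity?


M = n/V = 0.46/1.37 = 0.336 mol/L

0.336 M


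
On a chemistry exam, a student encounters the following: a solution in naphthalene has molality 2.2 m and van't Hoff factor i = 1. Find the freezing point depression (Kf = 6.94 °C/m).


ΔTf = Kf × m × i
= 6.94 × 2.2 × 1
= 15.268 °C

15.268 °C


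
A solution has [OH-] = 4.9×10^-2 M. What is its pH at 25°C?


pOH = -log10([OH-]) = -log10(4.9×10^-2)
= 2 - log10(4.9) = 1.31
pH = 14 - pOH = 14 - 1.31 = 12.69

12.69


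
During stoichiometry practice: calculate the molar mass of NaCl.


M(NaCl) = 1×22.99 + 1×35.45
= 22.99 + 35.45
= 58.44 g/mol

58.44 g/mol


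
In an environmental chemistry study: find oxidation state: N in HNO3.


(+1) + x + 3(-2) = 0, so x = +5
Oxidation number: +5

+5


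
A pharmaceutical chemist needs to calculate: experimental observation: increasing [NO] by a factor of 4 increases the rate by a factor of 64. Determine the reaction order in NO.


rate ∝ [NO]^n
4^n = 64 → n = 3
Order in NO: 3

3


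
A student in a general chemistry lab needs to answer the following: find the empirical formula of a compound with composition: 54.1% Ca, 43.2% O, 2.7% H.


Assume 100 g sample. Moles of each element:
  Ca: 54.1/40.08 = 1.35 mol
  O: 43.2/16.0 = 2.7 mol
  H: 2.7/1.008 = 2.679 mol
Divide by smallest (1.35):
  Ca: 1.35/1.35 = 1.0
  O: 2.7/1.35 = 2.0
  H: 2.679/1.35 = 1.98
Empirical formula: CaO2H2

CaO2H2


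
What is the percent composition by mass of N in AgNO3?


M(AgNO3) = 1×107.87 + 1×14.01 + 3×16.0 = 169.88 g/mol
Mass of N = 1 × 14.01 = 14.01 g/mol
% N = 14.01/169.88 × 100 = 8.25%

8.25%


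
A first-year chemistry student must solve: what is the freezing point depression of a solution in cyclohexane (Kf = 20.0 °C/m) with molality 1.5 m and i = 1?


ΔTf = Kf × m × i
= 20.0 × 1.5 × 1
= 30.0 °C

30.0 °C


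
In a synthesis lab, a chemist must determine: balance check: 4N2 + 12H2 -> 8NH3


Equation: 4N2 + 12H2 -> 8NH3
Check atoms: H: 24=24, N: 8=8
Balanced

Yes, balanced


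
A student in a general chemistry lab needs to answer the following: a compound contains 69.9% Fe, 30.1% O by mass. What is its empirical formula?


Assume 100 g sample. Moles of each element:
  Fe: 69.9/55.85 = 1.252 mol
  O: 30.1/16.0 = 1.881 mol
Divide by smallest (1.252):
  Fe: 1.252/1.252 = 1.0
  O: 1.881/1.252 = 1.5
Multiply all ratios by 2 to obtain whole numbers.
Empirical formula: Fe2O3

Fe2O3


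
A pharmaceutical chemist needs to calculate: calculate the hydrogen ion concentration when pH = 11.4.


[H+] = 10^(-pH) = 10^(-11.4)
= 3.98×10^-12 M

3.98×10^-12 M


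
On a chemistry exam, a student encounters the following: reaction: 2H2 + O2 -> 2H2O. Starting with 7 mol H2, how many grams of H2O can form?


Mole ratio H2O:H2 = 2:2
n(H2O) = 7 × 2/2 = 7.000 mol
mass = 7.000 × 18.02 = 126.14 g

126.14 g


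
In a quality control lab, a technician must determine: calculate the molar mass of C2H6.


M(C2H6) = 2×12.01 + 6×1.008
= 24.02 + 6.05
= 30.07 g/mol

30.07 g/mol


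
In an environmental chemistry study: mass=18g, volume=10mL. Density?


ρ = mass/volume
= 18/10
= 1.8 g/mL

1.8 g/mL


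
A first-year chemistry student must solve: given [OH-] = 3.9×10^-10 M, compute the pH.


pOH = -log10([OH-]) = -log10(3.9×10^-10)
= 10 - log10(3.9) = 9.41
pH = 14 - pOH = 14 - 9.41 = 4.59

4.59


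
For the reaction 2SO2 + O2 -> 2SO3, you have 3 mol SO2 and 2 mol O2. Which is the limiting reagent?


Mole ratio available / coefficient:
  SO2: 3/2 = 1.500
  O2: 2/1 = 2.000
Smaller ratio is limiting.

SO2


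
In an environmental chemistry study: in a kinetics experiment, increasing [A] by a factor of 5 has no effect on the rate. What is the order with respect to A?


rate ∝ [A]^n
rate ∝ [A]^0
Order in A: 0

0


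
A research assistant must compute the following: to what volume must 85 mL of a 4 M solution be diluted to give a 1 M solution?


C1V1 = C2V2
4 × 85 = 1 × V2
V2 = 340/1 = 340.0 mL

340.0 mL


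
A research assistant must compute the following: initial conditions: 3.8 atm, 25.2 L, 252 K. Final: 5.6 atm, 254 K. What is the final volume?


P1V1/T1 = P2V2/T2
V2 = P1V1T2/(T1P2)
= 3.8×25.2×254/(252×5.6)
= 17.236 L

17.236 L


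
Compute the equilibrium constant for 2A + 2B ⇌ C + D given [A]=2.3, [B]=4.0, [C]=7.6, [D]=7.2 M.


Kc = [C][D]/([A]^2[B]^2)
= (7.6^1 × 7.2^1)/(2.3^2 × 4.0^2)
= 54.72/84.64
= 0.6465

0.6465


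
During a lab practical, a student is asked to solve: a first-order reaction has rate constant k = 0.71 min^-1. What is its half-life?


t½ = ln2/k = 0.693147/(0.71 min^-1)
= 0.9763 min

0.9763 min


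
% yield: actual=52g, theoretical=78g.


% yield = actual/theoretical × 100
= 52/78 × 100
= 66.67%

66.67%


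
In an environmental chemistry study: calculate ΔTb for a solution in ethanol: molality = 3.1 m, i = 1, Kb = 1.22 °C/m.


ΔTb = Kb × m × i
= 1.22 × 3.1 × 1
= 3.782 °C

3.782 °C


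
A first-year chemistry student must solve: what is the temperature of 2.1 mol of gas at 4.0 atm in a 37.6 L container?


PV = nRT  (R = 0.08206 L·atm/(mol·K))
T = PV/(nR) = 4.0×37.6/(2.1×0.08206)
= 150.40/0.172326
= 872.76 K

872.76 K


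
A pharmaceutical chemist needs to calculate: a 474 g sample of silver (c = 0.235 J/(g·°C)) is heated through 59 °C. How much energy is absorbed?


q = mcΔT = 474 × 0.235 × 59
= 6572.01 J

6572.01 J


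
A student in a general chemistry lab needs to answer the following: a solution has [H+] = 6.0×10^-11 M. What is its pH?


pH = -log10([H+]) = -log10(6.0×10^-11)
= 11 - log10(6.0)
= 11 - 0.78
= 10.22

10.22


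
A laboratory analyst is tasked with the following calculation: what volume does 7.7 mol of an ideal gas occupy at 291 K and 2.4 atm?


PV = nRT  (R = 0.08206 L·atm/(mol·K))
V = nRT/P = 7.7×0.08206×291/2.4
= 76.613 L

76.613 L


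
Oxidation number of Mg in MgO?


Group 2 metal: +2
Oxidation number: +2

+2


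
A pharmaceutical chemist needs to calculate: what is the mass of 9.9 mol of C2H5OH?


M(C2H5OH) = 46.07 g/mol
mass = n × M = 9.9 × 46.07 = 456.09 g

456.09 g


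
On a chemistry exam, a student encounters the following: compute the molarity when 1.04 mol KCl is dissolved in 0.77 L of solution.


M = n/V = 1.04/0.77 = 1.351 mol/L

1.351 M


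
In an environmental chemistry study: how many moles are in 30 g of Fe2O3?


M(Fe2O3) = 159.7 g/mol
n = mass/M = 30/159.7 = 0.1879 mol

0.1879 mol
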